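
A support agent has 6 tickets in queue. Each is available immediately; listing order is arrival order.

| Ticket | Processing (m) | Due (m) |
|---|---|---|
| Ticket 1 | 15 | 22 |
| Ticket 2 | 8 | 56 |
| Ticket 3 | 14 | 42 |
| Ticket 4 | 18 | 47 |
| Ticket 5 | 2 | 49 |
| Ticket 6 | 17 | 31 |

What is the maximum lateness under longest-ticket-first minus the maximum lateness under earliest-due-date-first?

10

LPT (decreasing processing time): Ticket 4 Ticket 6 Ticket 1 Ticket 3 Ticket 2 Ticket 5.
Ticket 4: 0→18, due 47, lateness -29
Ticket 6: 18→35, due 31, lateness 4
Ticket 1: 35→50, due 22, lateness 28
Ticket 3: 50→64, due 42, lateness 22
Ticket 2: 64→72, due 56, lateness 16
Ticket 5: 72→74, due 49, lateness 25
Maximum = 28.
EDD (increasing due date): Ticket 1 Ticket 6 Ticket 3 Ticket 4 Ticket 5 Ticket 2.
Ticket 1: 0→15, due 22, lateness -7
Ticket 6: 15→32, due 31, lateness 1
Ticket 3: 32→46, due 42, lateness 4
Ticket 4: 46→64, due 47, lateness 17
Ticket 5: 64→66, due 49, lateness 17
Ticket 2: 66→74, due 56, lateness 18
Maximum = 18.
Difference = 28 − 18 = 10.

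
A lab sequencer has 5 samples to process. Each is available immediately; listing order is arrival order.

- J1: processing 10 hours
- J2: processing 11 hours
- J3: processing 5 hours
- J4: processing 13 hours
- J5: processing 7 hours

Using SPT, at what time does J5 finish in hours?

12

SPT (increasing processing time): J3 J5 J1 J2 J4.
J3: 0→5
J5: 5→12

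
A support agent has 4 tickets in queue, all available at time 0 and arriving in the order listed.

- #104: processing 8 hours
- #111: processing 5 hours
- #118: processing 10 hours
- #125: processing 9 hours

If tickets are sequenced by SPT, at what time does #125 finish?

22

SPT (increasing processing time): #111 #104 #125 #118.
#111: 0→5
#104: 5→13
#125: 13→22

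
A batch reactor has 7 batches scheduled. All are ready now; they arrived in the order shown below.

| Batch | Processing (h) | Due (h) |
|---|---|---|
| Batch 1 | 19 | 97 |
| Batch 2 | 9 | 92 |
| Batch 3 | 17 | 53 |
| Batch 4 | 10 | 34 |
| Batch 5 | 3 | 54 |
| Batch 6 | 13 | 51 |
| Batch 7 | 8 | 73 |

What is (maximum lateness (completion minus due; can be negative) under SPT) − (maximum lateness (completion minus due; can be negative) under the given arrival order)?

-14

SPT (increasing processing time): Batch 5 Batch 7 Batch 2 Batch 4 Batch 6 Batch 3 Batch 1.
Batch 5: 0→3, due 54, lateness -51
Batch 7: 3→11, due 73, lateness -62
Batch 2: 11→20, due 92, lateness -72
Batch 4: 20→30, due 34, lateness -4
Batch 6: 30→43, due 51, lateness -8
Batch 3: 43→60, due 53, lateness 7
Batch 1: 60→79, due 97, lateness -18
Maximum = 7.
FIFO (arrival order): Batch 1 Batch 2 Batch 3 Batch 4 Batch 5 Batch 6 Batch 7.
Batch 1: 0→19, due 97, lateness -78
Batch 2: 19→28, due 92, lateness -64
Batch 3: 28→45, due 53, lateness -8
Batch 4: 45→55, due 34, lateness 21
Batch 5: 55→58, due 54, lateness 4
Batch 6: 58→71, due 51, lateness 20
Batch 7: 71→79, due 73, lateness 6
Maximum = 21.
Difference = 7 − 21 = -14.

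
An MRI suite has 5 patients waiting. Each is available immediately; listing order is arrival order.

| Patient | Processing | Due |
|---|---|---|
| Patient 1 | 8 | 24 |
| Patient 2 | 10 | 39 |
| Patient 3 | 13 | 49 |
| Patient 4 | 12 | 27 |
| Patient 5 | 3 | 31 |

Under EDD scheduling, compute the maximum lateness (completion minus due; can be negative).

EDD (increasing due date): Patient 1 Patient 4 Patient 5 Patient 2 Patient 3.
Patient 1: 0→8, due 24, lateness -16
Patient 4: 8→20, due 27, lateness -7
Patient 5: 20→23, due 31, lateness -8
Patient 2: 23→33, due 39, lateness -6
Patient 3: 33→46, due 49, lateness -3
Maximum = -3.

-3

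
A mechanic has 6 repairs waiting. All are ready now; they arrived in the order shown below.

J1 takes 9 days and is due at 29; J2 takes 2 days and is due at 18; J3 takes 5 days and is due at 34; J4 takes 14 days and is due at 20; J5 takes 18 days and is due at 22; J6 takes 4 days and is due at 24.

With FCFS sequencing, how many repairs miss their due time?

FIFO (arrival order): J1 J2 J3 J4 J5 J6.
J1: 0→9, due 29, tardiness 0
J2: 9→11, due 18, tardiness 0
J3: 11→16, due 34, tardiness 0
J4: 16→30, due 20, tardiness 10
J5: 30→48, due 22, tardiness 26
J6: 48→52, due 24, tardiness 28
Late repairs: 3.

3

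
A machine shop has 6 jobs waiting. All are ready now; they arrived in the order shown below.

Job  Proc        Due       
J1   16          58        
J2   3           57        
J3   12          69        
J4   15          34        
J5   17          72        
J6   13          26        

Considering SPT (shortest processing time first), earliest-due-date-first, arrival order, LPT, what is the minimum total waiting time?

148

SPT (increasing processing time): J2 J3 J6 J4 J1 J5.
J2: waits 0, runs 0→3
J3: waits 3, runs 3→15
J6: waits 15, runs 15→28
J4: waits 28, runs 28→43
J1: waits 43, runs 43→59
J5: waits 59, runs 59→76
Sum = 0+3+15+28+43+59 = 148.
EDD (increasing due date): J6 J4 J2 J1 J3 J5.
J6: waits 0, runs 0→13
J4: waits 13, runs 13→28
J2: waits 28, runs 28→31
J1: waits 31, runs 31→47
J3: waits 47, runs 47→59
J5: waits 59, runs 59→76
Sum = 0+13+28+31+47+59 = 178.
FIFO (arrival order): J1 J2 J3 J4 J5 J6.
J1: waits 0, runs 0→16
J2: waits 16, runs 16→19
J3: waits 19, runs 19→31
J4: waits 31, runs 31→46
J5: waits 46, runs 46→63
J6: waits 63, runs 63→76
Sum = 0+16+19+31+46+63 = 175.
LPT (decreasing processing time): J5 J1 J4 J6 J3 J2.
J5: waits 0, runs 0→17
J1: waits 17, runs 17→33
J4: waits 33, runs 33→48
J6: waits 48, runs 48→61
J3: waits 61, runs 61→73
J2: waits 73, runs 73→76
Sum = 0+17+33+48+61+73 = 232.
SPT 148, EDD 178, FIFO 175, LPT 232 → minimum 148.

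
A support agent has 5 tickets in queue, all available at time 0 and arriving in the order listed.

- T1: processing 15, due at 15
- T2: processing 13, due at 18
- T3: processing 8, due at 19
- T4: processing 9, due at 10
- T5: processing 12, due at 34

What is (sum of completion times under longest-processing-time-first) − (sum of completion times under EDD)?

LPT (decreasing processing time): T1 T2 T5 T4 T3.
T1: 0→15
T2: 15→28
T5: 28→40
T4: 40→49
T3: 49→57
Sum = 15+28+40+49+57 = 189.
EDD (increasing due date): T4 T1 T2 T3 T5.
T4: 0→9
T1: 9→24
T2: 24→37
T3: 37→45
T5: 45→57
Sum = 9+24+37+45+57 = 172.
Difference = 189 − 172 = 17.

17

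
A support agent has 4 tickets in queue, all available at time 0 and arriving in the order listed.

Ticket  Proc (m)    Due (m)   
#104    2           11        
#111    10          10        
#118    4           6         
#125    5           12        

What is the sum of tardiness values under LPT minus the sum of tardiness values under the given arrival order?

5

LPT (decreasing processing time): #111 #125 #118 #104.
#111: 0→10, due 10, tardiness 0
#125: 10→15, due 12, tardiness 3
#118: 15→19, due 6, tardiness 13
#104: 19→21, due 11, tardiness 10
Sum = 0+3+13+10 = 26.
FIFO (arrival order): #104 #111 #118 #125.
#104: 0→2, due 11, tardiness 0
#111: 2→12, due 10, tardiness 2
#118: 12→16, due 6, tardiness 10
#125: 16→21, due 12, tardiness 9
Sum = 0+2+10+9 = 21.
Difference = 26 − 21 = 5.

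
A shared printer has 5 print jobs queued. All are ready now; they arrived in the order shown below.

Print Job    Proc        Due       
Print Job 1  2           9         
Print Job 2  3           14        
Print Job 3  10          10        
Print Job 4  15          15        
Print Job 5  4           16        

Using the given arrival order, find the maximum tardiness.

18

FIFO (arrival order): Print Job 1 Print Job 2 Print Job 3 Print Job 4 Print Job 5.
Print Job 1: 0→2, due 9, tardiness 0
Print Job 2: 2→5, due 14, tardiness 0
Print Job 3: 5→15, due 10, tardiness 5
Print Job 4: 15→30, due 15, tardiness 15
Print Job 5: 30→34, due 16, tardiness 18
Maximum = 18.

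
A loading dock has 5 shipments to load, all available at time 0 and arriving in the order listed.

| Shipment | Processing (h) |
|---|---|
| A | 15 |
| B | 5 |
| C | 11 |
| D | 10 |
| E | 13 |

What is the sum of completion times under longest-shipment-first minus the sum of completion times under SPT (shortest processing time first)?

LPT (decreasing processing time): A E C D B.
A: 0→15
E: 15→28
C: 28→39
D: 39→49
B: 49→54
Sum = 15+28+39+49+54 = 185.
SPT (increasing processing time): B D C E A.
B: 0→5
D: 5→15
C: 15→26
E: 26→39
A: 39→54
Sum = 5+15+26+39+54 = 139.
Difference = 185 − 139 = 46.

46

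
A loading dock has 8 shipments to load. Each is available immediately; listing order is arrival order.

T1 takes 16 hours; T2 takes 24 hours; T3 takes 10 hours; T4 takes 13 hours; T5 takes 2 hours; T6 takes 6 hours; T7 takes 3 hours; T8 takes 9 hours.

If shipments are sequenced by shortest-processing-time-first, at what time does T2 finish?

83

SPT (increasing processing time): T5 T7 T6 T8 T3 T4 T1 T2.
T5: 0→2
T7: 2→5
T6: 5→11
T8: 11→20
T3: 20→30
T4: 30→43
T1: 43→59
T2: 59→83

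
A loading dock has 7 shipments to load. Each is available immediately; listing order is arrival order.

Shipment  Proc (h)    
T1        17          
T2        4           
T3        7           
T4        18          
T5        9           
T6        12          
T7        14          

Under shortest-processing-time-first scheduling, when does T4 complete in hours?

SPT (increasing processing time): T2 T3 T5 T6 T7 T1 T4.
T2: 0→4
T3: 4→11
T5: 11→20
T6: 20→32
T7: 32→46
T1: 46→63
T4: 63→81

81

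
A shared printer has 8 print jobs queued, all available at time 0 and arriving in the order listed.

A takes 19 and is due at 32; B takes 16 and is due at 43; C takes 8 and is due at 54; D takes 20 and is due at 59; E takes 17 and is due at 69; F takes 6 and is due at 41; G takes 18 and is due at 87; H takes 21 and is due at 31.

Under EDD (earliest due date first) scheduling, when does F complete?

46

EDD (increasing due date): H A F B C D E G.
H: 0→21
A: 21→40
F: 40→46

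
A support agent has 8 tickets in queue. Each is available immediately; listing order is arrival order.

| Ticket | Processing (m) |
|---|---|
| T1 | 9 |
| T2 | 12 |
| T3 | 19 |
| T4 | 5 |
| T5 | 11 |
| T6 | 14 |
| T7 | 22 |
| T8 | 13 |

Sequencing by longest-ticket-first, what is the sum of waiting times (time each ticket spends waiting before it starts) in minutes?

LPT (decreasing processing time): T7 T3 T6 T8 T2 T5 T1 T4.
T7: waits 0, runs 0→22
T3: waits 22, runs 22→41
T6: waits 41, runs 41→55
T8: waits 55, runs 55→68
T2: waits 68, runs 68→80
T5: waits 80, runs 80→91
T1: waits 91, runs 91→100
T4: waits 100, runs 100→105
Sum = 0+22+41+55+68+80+91+100 = 457.

457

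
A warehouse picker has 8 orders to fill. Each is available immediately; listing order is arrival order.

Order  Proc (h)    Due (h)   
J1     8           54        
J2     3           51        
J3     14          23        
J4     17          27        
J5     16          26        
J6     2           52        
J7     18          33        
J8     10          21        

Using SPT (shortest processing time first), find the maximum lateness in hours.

SPT (increasing processing time): J6 J2 J1 J8 J3 J5 J4 J7.
J6: 0→2, due 52, lateness -50
J2: 2→5, due 51, lateness -46
J1: 5→13, due 54, lateness -41
J8: 13→23, due 21, lateness 2
J3: 23→37, due 23, lateness 14
J5: 37→53, due 26, lateness 27
J4: 53→70, due 27, lateness 43
J7: 70→88, due 33, lateness 55
Maximum = 55.

55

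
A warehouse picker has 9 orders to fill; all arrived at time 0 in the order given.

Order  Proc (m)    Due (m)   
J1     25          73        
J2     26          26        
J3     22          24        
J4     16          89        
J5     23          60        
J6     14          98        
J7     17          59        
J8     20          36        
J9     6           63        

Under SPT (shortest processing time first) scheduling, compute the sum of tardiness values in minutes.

SPT (increasing processing time): J9 J6 J4 J7 J8 J3 J5 J1 J2.
J9: 0→6, due 63, tardiness 0
J6: 6→20, due 98, tardiness 0
J4: 20→36, due 89, tardiness 0
J7: 36→53, due 59, tardiness 0
J8: 53→73, due 36, tardiness 37
J3: 73→95, due 24, tardiness 71
J5: 95→118, due 60, tardiness 58
J1: 118→143, due 73, tardiness 70
J2: 143→169, due 26, tardiness 143
Sum = 0+0+0+0+37+71+58+70+143 = 379.

379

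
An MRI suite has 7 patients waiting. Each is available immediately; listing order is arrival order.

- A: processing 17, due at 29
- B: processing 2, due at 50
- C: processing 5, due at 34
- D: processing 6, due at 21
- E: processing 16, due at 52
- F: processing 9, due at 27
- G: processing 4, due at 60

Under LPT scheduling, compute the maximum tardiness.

LPT (decreasing processing time): A E F D C G B.
A: 0→17, due 29, tardiness 0
E: 17→33, due 52, tardiness 0
F: 33→42, due 27, tardiness 15
D: 42→48, due 21, tardiness 27
C: 48→53, due 34, tardiness 19
G: 53→57, due 60, tardiness 0
B: 57→59, due 50, tardiness 9
Maximum = 27.

27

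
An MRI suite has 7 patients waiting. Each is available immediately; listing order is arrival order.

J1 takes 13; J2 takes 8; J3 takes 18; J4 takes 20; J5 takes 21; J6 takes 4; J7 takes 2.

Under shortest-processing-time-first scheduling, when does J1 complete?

27

SPT (increasing processing time): J7 J6 J2 J1 J3 J4 J5.
J7: 0→2
J6: 2→6
J2: 6→14
J1: 14→27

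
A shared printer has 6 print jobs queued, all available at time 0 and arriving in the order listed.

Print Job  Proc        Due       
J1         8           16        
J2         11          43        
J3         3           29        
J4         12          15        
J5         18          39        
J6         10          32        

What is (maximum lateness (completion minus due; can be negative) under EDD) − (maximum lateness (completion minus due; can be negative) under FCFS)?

-11

EDD (increasing due date): J4 J1 J3 J6 J5 J2.
J4: 0→12, due 15, lateness -3
J1: 12→20, due 16, lateness 4
J3: 20→23, due 29, lateness -6
J6: 23→33, due 32, lateness 1
J5: 33→51, due 39, lateness 12
J2: 51→62, due 43, lateness 19
Maximum = 19.
FIFO (arrival order): J1 J2 J3 J4 J5 J6.
J1: 0→8, due 16, lateness -8
J2: 8→19, due 43, lateness -24
J3: 19→22, due 29, lateness -7
J4: 22→34, due 15, lateness 19
J5: 34→52, due 39, lateness 13
J6: 52→62, due 32, lateness 30
Maximum = 30.
Difference = 19 − 30 = -11.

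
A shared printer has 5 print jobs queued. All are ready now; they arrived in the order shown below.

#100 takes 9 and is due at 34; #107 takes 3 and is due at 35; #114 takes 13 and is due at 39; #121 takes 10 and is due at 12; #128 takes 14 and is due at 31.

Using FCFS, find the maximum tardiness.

23

FIFO (arrival order): #100 #107 #114 #121 #128.
#100: 0→9, due 34, tardiness 0
#107: 9→12, due 35, tardiness 0
#114: 12→25, due 39, tardiness 0
#121: 25→35, due 12, tardiness 23
#128: 35→49, due 31, tardiness 18
Maximum = 23.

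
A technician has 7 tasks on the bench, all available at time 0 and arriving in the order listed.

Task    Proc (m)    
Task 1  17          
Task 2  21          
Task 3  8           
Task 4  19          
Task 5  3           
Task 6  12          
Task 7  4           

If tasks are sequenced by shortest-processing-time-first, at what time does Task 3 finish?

15

SPT (increasing processing time): Task 5 Task 7 Task 3 Task 6 Task 1 Task 4 Task 2.
Task 5: 0→3
Task 7: 3→7
Task 3: 7→15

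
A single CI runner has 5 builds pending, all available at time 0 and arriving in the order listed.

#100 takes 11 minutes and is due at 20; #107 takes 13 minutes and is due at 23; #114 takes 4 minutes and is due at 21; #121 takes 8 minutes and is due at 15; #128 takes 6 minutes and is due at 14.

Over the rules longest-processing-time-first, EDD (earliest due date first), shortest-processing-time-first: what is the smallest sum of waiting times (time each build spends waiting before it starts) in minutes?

LPT (decreasing processing time): #107 #100 #121 #128 #114.
#107: waits 0, runs 0→13
#100: waits 13, runs 13→24
#121: waits 24, runs 24→32
#128: waits 32, runs 32→38
#114: waits 38, runs 38→42
Sum = 0+13+24+32+38 = 107.
EDD (increasing due date): #128 #121 #100 #114 #107.
#128: waits 0, runs 0→6
#121: waits 6, runs 6→14
#100: waits 14, runs 14→25
#114: waits 25, runs 25→29
#107: waits 29, runs 29→42
Sum = 0+6+14+25+29 = 74.
SPT (increasing processing time): #114 #128 #121 #100 #107.
#114: waits 0, runs 0→4
#128: waits 4, runs 4→10
#121: waits 10, runs 10→18
#100: waits 18, runs 18→29
#107: waits 29, runs 29→42
Sum = 0+4+10+18+29 = 61.
LPT 107, EDD 74, SPT 61 → minimum 61.

61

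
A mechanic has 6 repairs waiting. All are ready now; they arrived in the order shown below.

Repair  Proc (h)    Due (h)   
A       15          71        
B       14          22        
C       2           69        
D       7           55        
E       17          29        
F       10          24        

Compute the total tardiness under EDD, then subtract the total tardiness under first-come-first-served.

-62

EDD (increasing due date): B F E D C A.
B: 0→14, due 22, tardiness 0
F: 14→24, due 24, tardiness 0
E: 24→41, due 29, tardiness 12
D: 41→48, due 55, tardiness 0
C: 48→50, due 69, tardiness 0
A: 50→65, due 71, tardiness 0
Sum = 0+0+12+0+0+0 = 12.
FIFO (arrival order): A B C D E F.
A: 0→15, due 71, tardiness 0
B: 15→29, due 22, tardiness 7
C: 29→31, due 69, tardiness 0
D: 31→38, due 55, tardiness 0
E: 38→55, due 29, tardiness 26
F: 55→65, due 24, tardiness 41
Sum = 0+7+0+0+26+41 = 74.
Difference = 12 − 74 = -62.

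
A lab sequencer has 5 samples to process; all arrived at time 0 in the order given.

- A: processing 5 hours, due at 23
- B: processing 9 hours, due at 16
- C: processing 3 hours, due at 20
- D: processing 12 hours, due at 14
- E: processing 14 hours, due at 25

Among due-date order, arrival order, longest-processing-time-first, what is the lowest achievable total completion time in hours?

108

EDD (increasing due date): D B C A E.
D: 0→12
B: 12→21
C: 21→24
A: 24→29
E: 29→43
Sum = 12+21+24+29+43 = 129.
FIFO (arrival order): A B C D E.
A: 0→5
B: 5→14
C: 14→17
D: 17→29
E: 29→43
Sum = 5+14+17+29+43 = 108.
LPT (decreasing processing time): E D B A C.
E: 0→14
D: 14→26
B: 26→35
A: 35→40
C: 40→43
Sum = 14+26+35+40+43 = 158.
EDD 129, FIFO 108, LPT 158 → minimum 108.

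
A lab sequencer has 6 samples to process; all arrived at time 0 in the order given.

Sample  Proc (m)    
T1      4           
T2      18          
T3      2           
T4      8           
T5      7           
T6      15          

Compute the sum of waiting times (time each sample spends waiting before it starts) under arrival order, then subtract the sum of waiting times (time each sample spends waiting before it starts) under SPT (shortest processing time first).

FIFO (arrival order): T1 T2 T3 T4 T5 T6.
T1: waits 0, runs 0→4
T2: waits 4, runs 4→22
T3: waits 22, runs 22→24
T4: waits 24, runs 24→32
T5: waits 32, runs 32→39
T6: waits 39, runs 39→54
Sum = 0+4+22+24+32+39 = 121.
SPT (increasing processing time): T3 T1 T5 T4 T6 T2.
T3: waits 0, runs 0→2
T1: waits 2, runs 2→6
T5: waits 6, runs 6→13
T4: waits 13, runs 13→21
T6: waits 21, runs 21→36
T2: waits 36, runs 36→54
Sum = 0+2+6+13+21+36 = 78.
Difference = 121 − 78 = 43.

43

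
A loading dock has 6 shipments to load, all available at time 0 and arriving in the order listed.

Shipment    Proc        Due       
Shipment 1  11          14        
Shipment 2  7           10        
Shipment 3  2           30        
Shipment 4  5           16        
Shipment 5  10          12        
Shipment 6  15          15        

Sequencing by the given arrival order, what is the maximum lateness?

FIFO (arrival order): Shipment 1 Shipment 2 Shipment 3 Shipment 4 Shipment 5 Shipment 6.
Shipment 1: 0→11, due 14, lateness -3
Shipment 2: 11→18, due 10, lateness 8
Shipment 3: 18→20, due 30, lateness -10
Shipment 4: 20→25, due 16, lateness 9
Shipment 5: 25→35, due 12, lateness 23
Shipment 6: 35→50, due 15, lateness 35
Maximum = 35.

35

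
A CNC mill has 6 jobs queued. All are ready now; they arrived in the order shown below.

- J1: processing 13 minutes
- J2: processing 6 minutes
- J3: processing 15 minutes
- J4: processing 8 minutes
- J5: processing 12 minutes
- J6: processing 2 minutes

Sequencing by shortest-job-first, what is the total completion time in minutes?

151

SPT (increasing processing time): J6 J2 J4 J5 J1 J3.
J6: 0→2
J2: 2→8
J4: 8→16
J5: 16→28
J1: 28→41
J3: 41→56
Sum = 2+8+16+28+41+56 = 151.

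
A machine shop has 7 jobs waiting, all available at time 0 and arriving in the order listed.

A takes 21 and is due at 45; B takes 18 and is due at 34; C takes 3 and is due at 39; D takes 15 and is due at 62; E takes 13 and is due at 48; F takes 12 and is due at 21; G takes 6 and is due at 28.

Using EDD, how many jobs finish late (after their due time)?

4

EDD (increasing due date): F G B C A E D.
F: 0→12, due 21, tardiness 0
G: 12→18, due 28, tardiness 0
B: 18→36, due 34, tardiness 2
C: 36→39, due 39, tardiness 0
A: 39→60, due 45, tardiness 15
E: 60→73, due 48, tardiness 25
D: 73→88, due 62, tardiness 26
Late jobs: 4.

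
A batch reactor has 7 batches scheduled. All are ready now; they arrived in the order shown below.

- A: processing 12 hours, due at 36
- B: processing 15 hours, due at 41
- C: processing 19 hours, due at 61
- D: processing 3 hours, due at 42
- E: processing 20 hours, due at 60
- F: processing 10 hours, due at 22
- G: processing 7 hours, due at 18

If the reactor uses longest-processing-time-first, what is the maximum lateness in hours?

65

LPT (decreasing processing time): E C B A F G D.
E: 0→20, due 60, lateness -40
C: 20→39, due 61, lateness -22
B: 39→54, due 41, lateness 13
A: 54→66, due 36, lateness 30
F: 66→76, due 22, lateness 54
G: 76→83, due 18, lateness 65
D: 83→86, due 42, lateness 44
Maximum = 65.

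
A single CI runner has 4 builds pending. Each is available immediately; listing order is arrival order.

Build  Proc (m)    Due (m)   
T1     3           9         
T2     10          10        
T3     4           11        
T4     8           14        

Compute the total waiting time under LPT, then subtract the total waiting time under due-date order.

17

LPT (decreasing processing time): T2 T4 T3 T1.
T2: waits 0, runs 0→10
T4: waits 10, runs 10→18
T3: waits 18, runs 18→22
T1: waits 22, runs 22→25
Sum = 0+10+18+22 = 50.
EDD (increasing due date): T1 T2 T3 T4.
T1: waits 0, runs 0→3
T2: waits 3, runs 3→13
T3: waits 13, runs 13→17
T4: waits 17, runs 17→25
Sum = 0+3+13+17 = 33.
Difference = 50 − 33 = 17.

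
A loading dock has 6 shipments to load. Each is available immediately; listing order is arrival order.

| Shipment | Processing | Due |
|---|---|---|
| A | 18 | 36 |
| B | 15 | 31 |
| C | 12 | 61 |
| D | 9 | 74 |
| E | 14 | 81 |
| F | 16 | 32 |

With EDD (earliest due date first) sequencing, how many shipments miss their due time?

2

EDD (increasing due date): B F A C D E.
B: 0→15, due 31, tardiness 0
F: 15→31, due 32, tardiness 0
A: 31→49, due 36, tardiness 13
C: 49→61, due 61, tardiness 0
D: 61→70, due 74, tardiness 0
E: 70→84, due 81, tardiness 3
Late shipments: 2.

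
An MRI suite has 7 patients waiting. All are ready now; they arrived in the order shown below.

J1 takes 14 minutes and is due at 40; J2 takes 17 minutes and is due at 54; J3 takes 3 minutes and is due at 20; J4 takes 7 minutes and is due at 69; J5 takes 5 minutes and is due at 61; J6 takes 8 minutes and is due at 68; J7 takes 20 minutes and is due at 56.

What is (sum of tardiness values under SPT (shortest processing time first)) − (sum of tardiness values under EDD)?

SPT (increasing processing time): J3 J5 J4 J6 J1 J2 J7.
J3: 0→3, due 20, tardiness 0
J5: 3→8, due 61, tardiness 0
J4: 8→15, due 69, tardiness 0
J6: 15→23, due 68, tardiness 0
J1: 23→37, due 40, tardiness 0
J2: 37→54, due 54, tardiness 0
J7: 54→74, due 56, tardiness 18
Sum = 0+0+0+0+0+0+18 = 18.
EDD (increasing due date): J3 J1 J2 J7 J5 J6 J4.
J3: 0→3, due 20, tardiness 0
J1: 3→17, due 40, tardiness 0
J2: 17→34, due 54, tardiness 0
J7: 34→54, due 56, tardiness 0
J5: 54→59, due 61, tardiness 0
J6: 59→67, due 68, tardiness 0
J4: 67→74, due 69, tardiness 5
Sum = 0+0+0+0+0+0+5 = 5.
Difference = 18 − 5 = 13.

13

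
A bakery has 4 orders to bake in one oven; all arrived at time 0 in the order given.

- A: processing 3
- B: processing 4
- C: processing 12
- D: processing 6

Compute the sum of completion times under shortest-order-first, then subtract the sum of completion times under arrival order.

-6

SPT (increasing processing time): A B D C.
A: 0→3
B: 3→7
D: 7→13
C: 13→25
Sum = 3+7+13+25 = 48.
FIFO (arrival order): A B C D.
A: 0→3
B: 3→7
C: 7→19
D: 19→25
Sum = 3+7+19+25 = 54.
Difference = 48 − 54 = -6.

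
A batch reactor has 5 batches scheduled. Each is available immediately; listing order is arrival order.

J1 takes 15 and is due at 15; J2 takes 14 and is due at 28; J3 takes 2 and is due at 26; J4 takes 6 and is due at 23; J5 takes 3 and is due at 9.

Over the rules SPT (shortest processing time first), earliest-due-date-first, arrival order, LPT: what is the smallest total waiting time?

SPT (increasing processing time): J3 J5 J4 J2 J1.
J3: waits 0, runs 0→2
J5: waits 2, runs 2→5
J4: waits 5, runs 5→11
J2: waits 11, runs 11→25
J1: waits 25, runs 25→40
Sum = 0+2+5+11+25 = 43.
EDD (increasing due date): J5 J1 J4 J3 J2.
J5: waits 0, runs 0→3
J1: waits 3, runs 3→18
J4: waits 18, runs 18→24
J3: waits 24, runs 24→26
J2: waits 26, runs 26→40
Sum = 0+3+18+24+26 = 71.
FIFO (arrival order): J1 J2 J3 J4 J5.
J1: waits 0, runs 0→15
J2: waits 15, runs 15→29
J3: waits 29, runs 29→31
J4: waits 31, runs 31→37
J5: waits 37, runs 37→40
Sum = 0+15+29+31+37 = 112.
LPT (decreasing processing time): J1 J2 J4 J5 J3.
J1: waits 0, runs 0→15
J2: waits 15, runs 15→29
J4: waits 29, runs 29→35
J5: waits 35, runs 35→38
J3: waits 38, runs 38→40
Sum = 0+15+29+35+38 = 117.
SPT 43, EDD 71, FIFO 112, LPT 117 → minimum 43.

43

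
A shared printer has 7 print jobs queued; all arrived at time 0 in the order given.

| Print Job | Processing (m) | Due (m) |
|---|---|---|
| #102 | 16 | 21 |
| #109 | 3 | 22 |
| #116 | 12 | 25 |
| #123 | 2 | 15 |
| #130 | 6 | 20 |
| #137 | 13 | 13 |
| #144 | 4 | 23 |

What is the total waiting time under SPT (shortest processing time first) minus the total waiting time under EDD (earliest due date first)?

SPT (increasing processing time): #123 #109 #144 #130 #116 #137 #102.
#123: waits 0, runs 0→2
#109: waits 2, runs 2→5
#144: waits 5, runs 5→9
#130: waits 9, runs 9→15
#116: waits 15, runs 15→27
#137: waits 27, runs 27→40
#102: waits 40, runs 40→56
Sum = 0+2+5+9+15+27+40 = 98.
EDD (increasing due date): #137 #123 #130 #102 #109 #144 #116.
#137: waits 0, runs 0→13
#123: waits 13, runs 13→15
#130: waits 15, runs 15→21
#102: waits 21, runs 21→37
#109: waits 37, runs 37→40
#144: waits 40, runs 40→44
#116: waits 44, runs 44→56
Sum = 0+13+15+21+37+40+44 = 170.
Difference = 98 − 170 = -72.

-72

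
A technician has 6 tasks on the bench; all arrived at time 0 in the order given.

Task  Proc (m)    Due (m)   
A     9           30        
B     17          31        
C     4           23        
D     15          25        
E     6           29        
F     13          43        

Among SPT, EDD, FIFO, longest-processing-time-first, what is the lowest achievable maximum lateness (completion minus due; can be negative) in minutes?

21

SPT (increasing processing time): C E A F D B.
C: 0→4, due 23, lateness -19
E: 4→10, due 29, lateness -19
A: 10→19, due 30, lateness -11
F: 19→32, due 43, lateness -11
D: 32→47, due 25, lateness 22
B: 47→64, due 31, lateness 33
Maximum = 33.
EDD (increasing due date): C D E A B F.
C: 0→4, due 23, lateness -19
D: 4→19, due 25, lateness -6
E: 19→25, due 29, lateness -4
A: 25→34, due 30, lateness 4
B: 34→51, due 31, lateness 20
F: 51→64, due 43, lateness 21
Maximum = 21.
FIFO (arrival order): A B C D E F.
A: 0→9, due 30, lateness -21
B: 9→26, due 31, lateness -5
C: 26→30, due 23, lateness 7
D: 30→45, due 25, lateness 20
E: 45→51, due 29, lateness 22
F: 51→64, due 43, lateness 21
Maximum = 22.
LPT (decreasing processing time): B D F A E C.
B: 0→17, due 31, lateness -14
D: 17→32, due 25, lateness 7
F: 32→45, due 43, lateness 2
A: 45→54, due 30, lateness 24
E: 54→60, due 29, lateness 31
C: 60→64, due 23, lateness 41
Maximum = 41.
SPT 33, EDD 21, FIFO 22, LPT 41 → minimum 21.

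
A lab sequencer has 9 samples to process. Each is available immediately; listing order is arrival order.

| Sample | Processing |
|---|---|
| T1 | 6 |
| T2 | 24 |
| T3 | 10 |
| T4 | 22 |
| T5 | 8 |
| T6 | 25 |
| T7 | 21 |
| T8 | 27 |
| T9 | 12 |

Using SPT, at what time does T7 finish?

SPT (increasing processing time): T1 T5 T3 T9 T7 T4 T2 T6 T8.
T1: 0→6
T5: 6→14
T3: 14→24
T9: 24→36
T7: 36→57

57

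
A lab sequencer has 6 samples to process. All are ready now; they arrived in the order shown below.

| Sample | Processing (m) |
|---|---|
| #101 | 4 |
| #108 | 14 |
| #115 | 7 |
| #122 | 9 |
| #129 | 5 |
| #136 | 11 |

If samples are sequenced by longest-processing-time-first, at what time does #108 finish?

14

LPT (decreasing processing time): #108 #136 #122 #115 #129 #101.
#108: 0→14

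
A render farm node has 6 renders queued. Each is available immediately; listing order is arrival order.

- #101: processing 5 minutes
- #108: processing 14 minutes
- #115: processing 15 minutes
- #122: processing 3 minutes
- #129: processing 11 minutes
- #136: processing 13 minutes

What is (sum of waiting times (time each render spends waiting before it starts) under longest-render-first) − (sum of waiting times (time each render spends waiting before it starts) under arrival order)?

54

LPT (decreasing processing time): #115 #108 #136 #129 #101 #122.
#115: waits 0, runs 0→15
#108: waits 15, runs 15→29
#136: waits 29, runs 29→42
#129: waits 42, runs 42→53
#101: waits 53, runs 53→58
#122: waits 58, runs 58→61
Sum = 0+15+29+42+53+58 = 197.
FIFO (arrival order): #101 #108 #115 #122 #129 #136.
#101: waits 0, runs 0→5
#108: waits 5, runs 5→19
#115: waits 19, runs 19→34
#122: waits 34, runs 34→37
#129: waits 37, runs 37→48
#136: waits 48, runs 48→61
Sum = 0+5+19+34+37+48 = 143.
Difference = 197 − 143 = 54.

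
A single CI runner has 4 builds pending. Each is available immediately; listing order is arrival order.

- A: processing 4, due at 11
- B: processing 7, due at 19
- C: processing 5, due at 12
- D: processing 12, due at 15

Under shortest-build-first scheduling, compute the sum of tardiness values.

13

SPT (increasing processing time): A C B D.
A: 0→4, due 11, tardiness 0
C: 4→9, due 12, tardiness 0
B: 9→16, due 19, tardiness 0
D: 16→28, due 15, tardiness 13
Sum = 0+0+0+13 = 13.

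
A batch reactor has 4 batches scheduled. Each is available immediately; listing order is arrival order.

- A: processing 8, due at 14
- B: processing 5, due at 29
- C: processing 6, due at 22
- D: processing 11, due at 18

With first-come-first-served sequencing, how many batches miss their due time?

FIFO (arrival order): A B C D.
A: 0→8, due 14, tardiness 0
B: 8→13, due 29, tardiness 0
C: 13→19, due 22, tardiness 0
D: 19→30, due 18, tardiness 12
Late batches: 1.

1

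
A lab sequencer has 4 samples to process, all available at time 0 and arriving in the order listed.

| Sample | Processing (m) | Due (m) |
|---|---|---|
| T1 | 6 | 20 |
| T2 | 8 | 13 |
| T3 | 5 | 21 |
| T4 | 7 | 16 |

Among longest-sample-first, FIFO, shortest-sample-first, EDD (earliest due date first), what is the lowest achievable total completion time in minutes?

60

LPT (decreasing processing time): T2 T4 T1 T3.
T2: 0→8
T4: 8→15
T1: 15→21
T3: 21→26
Sum = 8+15+21+26 = 70.
FIFO (arrival order): T1 T2 T3 T4.
T1: 0→6
T2: 6→14
T3: 14→19
T4: 19→26
Sum = 6+14+19+26 = 65.
SPT (increasing processing time): T3 T1 T4 T2.
T3: 0→5
T1: 5→11
T4: 11→18
T2: 18→26
Sum = 5+11+18+26 = 60.
EDD (increasing due date): T2 T4 T1 T3.
T2: 0→8
T4: 8→15
T1: 15→21
T3: 21→26
Sum = 8+15+21+26 = 70.
LPT 70, FIFO 65, SPT 60, EDD 70 → minimum 60.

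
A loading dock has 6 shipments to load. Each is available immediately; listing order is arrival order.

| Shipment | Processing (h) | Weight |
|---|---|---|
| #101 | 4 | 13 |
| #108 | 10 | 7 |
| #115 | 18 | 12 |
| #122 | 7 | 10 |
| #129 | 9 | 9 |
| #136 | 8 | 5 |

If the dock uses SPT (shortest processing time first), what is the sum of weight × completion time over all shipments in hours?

SPT (increasing processing time): #101 #122 #136 #129 #108 #115.
#101: finishes 4, weight 13, w·C = 52
#122: finishes 11, weight 10, w·C = 110
#136: finishes 19, weight 5, w·C = 95
#129: finishes 28, weight 9, w·C = 252
#108: finishes 38, weight 7, w·C = 266
#115: finishes 56, weight 12, w·C = 672
Sum = 52+110+95+252+266+672 = 1447.

1447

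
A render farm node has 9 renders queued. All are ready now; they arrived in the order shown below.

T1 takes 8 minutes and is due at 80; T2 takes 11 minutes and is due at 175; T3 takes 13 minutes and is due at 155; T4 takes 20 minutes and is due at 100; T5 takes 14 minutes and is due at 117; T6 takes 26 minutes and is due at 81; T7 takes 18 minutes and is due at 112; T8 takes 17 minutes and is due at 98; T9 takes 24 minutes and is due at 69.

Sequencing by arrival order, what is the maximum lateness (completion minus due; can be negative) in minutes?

82

FIFO (arrival order): T1 T2 T3 T4 T5 T6 T7 T8 T9.
T1: 0→8, due 80, lateness -72
T2: 8→19, due 175, lateness -156
T3: 19→32, due 155, lateness -123
T4: 32→52, due 100, lateness -48
T5: 52→66, due 117, lateness -51
T6: 66→92, due 81, lateness 11
T7: 92→110, due 112, lateness -2
T8: 110→127, due 98, lateness 29
T9: 127→151, due 69, lateness 82
Maximum = 82.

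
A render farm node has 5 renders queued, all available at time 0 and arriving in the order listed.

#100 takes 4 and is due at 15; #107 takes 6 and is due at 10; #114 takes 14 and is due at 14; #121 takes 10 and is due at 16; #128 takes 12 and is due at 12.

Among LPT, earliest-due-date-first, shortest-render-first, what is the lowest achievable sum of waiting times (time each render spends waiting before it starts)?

66

LPT (decreasing processing time): #114 #128 #121 #107 #100.
#114: waits 0, runs 0→14
#128: waits 14, runs 14→26
#121: waits 26, runs 26→36
#107: waits 36, runs 36→42
#100: waits 42, runs 42→46
Sum = 0+14+26+36+42 = 118.
EDD (increasing due date): #107 #128 #114 #100 #121.
#107: waits 0, runs 0→6
#128: waits 6, runs 6→18
#114: waits 18, runs 18→32
#100: waits 32, runs 32→36
#121: waits 36, runs 36→46
Sum = 0+6+18+32+36 = 92.
SPT (increasing processing time): #100 #107 #121 #128 #114.
#100: waits 0, runs 0→4
#107: waits 4, runs 4→10
#121: waits 10, runs 10→20
#128: waits 20, runs 20→32
#114: waits 32, runs 32→46
Sum = 0+4+10+20+32 = 66.
LPT 118, EDD 92, SPT 66 → minimum 66.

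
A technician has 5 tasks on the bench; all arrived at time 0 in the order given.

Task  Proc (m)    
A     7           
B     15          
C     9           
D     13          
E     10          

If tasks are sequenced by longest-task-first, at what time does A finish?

54

LPT (decreasing processing time): B D E C A.
B: 0→15
D: 15→28
E: 28→38
C: 38→47
A: 47→54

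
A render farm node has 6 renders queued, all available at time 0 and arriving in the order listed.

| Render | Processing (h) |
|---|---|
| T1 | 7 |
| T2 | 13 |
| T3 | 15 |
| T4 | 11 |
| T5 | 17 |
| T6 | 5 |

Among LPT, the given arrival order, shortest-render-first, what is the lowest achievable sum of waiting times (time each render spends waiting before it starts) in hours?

LPT (decreasing processing time): T5 T3 T2 T4 T1 T6.
T5: waits 0, runs 0→17
T3: waits 17, runs 17→32
T2: waits 32, runs 32→45
T4: waits 45, runs 45→56
T1: waits 56, runs 56→63
T6: waits 63, runs 63→68
Sum = 0+17+32+45+56+63 = 213.
FIFO (arrival order): T1 T2 T3 T4 T5 T6.
T1: waits 0, runs 0→7
T2: waits 7, runs 7→20
T3: waits 20, runs 20→35
T4: waits 35, runs 35→46
T5: waits 46, runs 46→63
T6: waits 63, runs 63→68
Sum = 0+7+20+35+46+63 = 171.
SPT (increasing processing time): T6 T1 T4 T2 T3 T5.
T6: waits 0, runs 0→5
T1: waits 5, runs 5→12
T4: waits 12, runs 12→23
T2: waits 23, runs 23→36
T3: waits 36, runs 36→51
T5: waits 51, runs 51→68
Sum = 0+5+12+23+36+51 = 127.
LPT 213, FIFO 171, SPT 127 → minimum 127.

127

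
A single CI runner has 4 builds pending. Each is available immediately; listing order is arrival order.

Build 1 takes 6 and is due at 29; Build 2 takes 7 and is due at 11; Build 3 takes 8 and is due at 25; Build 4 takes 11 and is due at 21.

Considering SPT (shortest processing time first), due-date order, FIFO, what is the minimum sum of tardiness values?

4

SPT (increasing processing time): Build 1 Build 2 Build 3 Build 4.
Build 1: 0→6, due 29, tardiness 0
Build 2: 6→13, due 11, tardiness 2
Build 3: 13→21, due 25, tardiness 0
Build 4: 21→32, due 21, tardiness 11
Sum = 0+2+0+11 = 13.
EDD (increasing due date): Build 2 Build 4 Build 3 Build 1.
Build 2: 0→7, due 11, tardiness 0
Build 4: 7→18, due 21, tardiness 0
Build 3: 18→26, due 25, tardiness 1
Build 1: 26→32, due 29, tardiness 3
Sum = 0+0+1+3 = 4.
FIFO (arrival order): Build 1 Build 2 Build 3 Build 4.
Build 1: 0→6, due 29, tardiness 0
Build 2: 6→13, due 11, tardiness 2
Build 3: 13→21, due 25, tardiness 0
Build 4: 21→32, due 21, tardiness 11
Sum = 0+2+0+11 = 13.
SPT 13, EDD 4, FIFO 13 → minimum 4.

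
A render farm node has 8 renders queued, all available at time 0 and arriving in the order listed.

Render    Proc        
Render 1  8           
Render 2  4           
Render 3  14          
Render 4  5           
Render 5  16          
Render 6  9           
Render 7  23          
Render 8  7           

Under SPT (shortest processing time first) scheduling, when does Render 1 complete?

24

SPT (increasing processing time): Render 2 Render 4 Render 8 Render 1 Render 6 Render 3 Render 5 Render 7.
Render 2: 0→4
Render 4: 4→9
Render 8: 9→16
Render 1: 16→24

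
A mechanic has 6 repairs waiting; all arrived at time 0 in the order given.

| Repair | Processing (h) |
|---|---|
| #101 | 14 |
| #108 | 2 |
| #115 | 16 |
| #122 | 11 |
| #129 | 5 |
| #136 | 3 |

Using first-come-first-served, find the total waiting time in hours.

FIFO (arrival order): #101 #108 #115 #122 #129 #136.
#101: waits 0, runs 0→14
#108: waits 14, runs 14→16
#115: waits 16, runs 16→32
#122: waits 32, runs 32→43
#129: waits 43, runs 43→48
#136: waits 48, runs 48→51
Sum = 0+14+16+32+43+48 = 153.

153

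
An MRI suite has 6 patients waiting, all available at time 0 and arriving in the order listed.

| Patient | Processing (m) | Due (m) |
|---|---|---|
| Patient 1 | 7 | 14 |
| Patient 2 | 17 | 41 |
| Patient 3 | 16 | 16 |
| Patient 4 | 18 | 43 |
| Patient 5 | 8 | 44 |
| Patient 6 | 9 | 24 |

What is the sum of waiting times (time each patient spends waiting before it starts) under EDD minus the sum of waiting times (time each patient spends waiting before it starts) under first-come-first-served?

-17

EDD (increasing due date): Patient 1 Patient 3 Patient 6 Patient 2 Patient 4 Patient 5.
Patient 1: waits 0, runs 0→7
Patient 3: waits 7, runs 7→23
Patient 6: waits 23, runs 23→32
Patient 2: waits 32, runs 32→49
Patient 4: waits 49, runs 49→67
Patient 5: waits 67, runs 67→75
Sum = 0+7+23+32+49+67 = 178.
FIFO (arrival order): Patient 1 Patient 2 Patient 3 Patient 4 Patient 5 Patient 6.
Patient 1: waits 0, runs 0→7
Patient 2: waits 7, runs 7→24
Patient 3: waits 24, runs 24→40
Patient 4: waits 40, runs 40→58
Patient 5: waits 58, runs 58→66
Patient 6: waits 66, runs 66→75
Sum = 0+7+24+40+58+66 = 195.
Difference = 178 − 195 = -17.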